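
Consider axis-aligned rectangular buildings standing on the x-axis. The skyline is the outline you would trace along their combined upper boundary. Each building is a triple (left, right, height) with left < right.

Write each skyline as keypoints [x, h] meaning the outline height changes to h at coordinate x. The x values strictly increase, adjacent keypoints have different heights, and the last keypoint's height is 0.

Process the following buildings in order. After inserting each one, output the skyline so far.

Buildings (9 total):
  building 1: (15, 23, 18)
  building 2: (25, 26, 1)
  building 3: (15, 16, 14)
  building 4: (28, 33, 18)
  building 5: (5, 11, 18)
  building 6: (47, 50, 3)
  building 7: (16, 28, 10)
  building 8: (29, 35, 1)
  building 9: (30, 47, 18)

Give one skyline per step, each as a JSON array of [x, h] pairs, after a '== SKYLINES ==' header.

== SKYLINES ==
[[15,18],[23,0]]
[[15,18],[23,0],[25,1],[26,0]]
[[15,18],[23,0],[25,1],[26,0]]
[[15,18],[23,0],[25,1],[26,0],[28,18],[33,0]]
[[5,18],[11,0],[15,18],[23,0],[25,1],[26,0],[28,18],[33,0]]
[[5,18],[11,0],[15,18],[23,0],[25,1],[26,0],[28,18],[33,0],[47,3],[50,0]]
[[5,18],[11,0],[15,18],[23,10],[28,18],[33,0],[47,3],[50,0]]
[[5,18],[11,0],[15,18],[23,10],[28,18],[33,1],[35,0],[47,3],[50,0]]
[[5,18],[11,0],[15,18],[23,10],[28,18],[47,3],[50,0]]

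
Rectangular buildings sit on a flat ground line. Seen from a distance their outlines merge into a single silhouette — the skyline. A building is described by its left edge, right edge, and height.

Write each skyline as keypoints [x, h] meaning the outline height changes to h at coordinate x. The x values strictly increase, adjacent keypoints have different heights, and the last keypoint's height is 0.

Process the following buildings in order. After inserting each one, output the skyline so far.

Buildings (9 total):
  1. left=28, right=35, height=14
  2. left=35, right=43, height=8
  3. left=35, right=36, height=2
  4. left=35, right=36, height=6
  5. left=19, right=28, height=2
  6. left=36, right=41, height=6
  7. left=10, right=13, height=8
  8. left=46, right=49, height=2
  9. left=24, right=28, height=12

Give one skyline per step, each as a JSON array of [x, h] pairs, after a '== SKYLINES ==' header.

== SKYLINES ==
[[28,14],[35,0]]
[[28,14],[35,8],[43,0]]
[[28,14],[35,8],[43,0]]
[[28,14],[35,8],[43,0]]
[[19,2],[28,14],[35,8],[43,0]]
[[19,2],[28,14],[35,8],[43,0]]
[[10,8],[13,0],[19,2],[28,14],[35,8],[43,0]]
[[10,8],[13,0],[19,2],[28,14],[35,8],[43,0],[46,2],[49,0]]
[[10,8],[13,0],[19,2],[24,12],[28,14],[35,8],[43,0],[46,2],[49,0]]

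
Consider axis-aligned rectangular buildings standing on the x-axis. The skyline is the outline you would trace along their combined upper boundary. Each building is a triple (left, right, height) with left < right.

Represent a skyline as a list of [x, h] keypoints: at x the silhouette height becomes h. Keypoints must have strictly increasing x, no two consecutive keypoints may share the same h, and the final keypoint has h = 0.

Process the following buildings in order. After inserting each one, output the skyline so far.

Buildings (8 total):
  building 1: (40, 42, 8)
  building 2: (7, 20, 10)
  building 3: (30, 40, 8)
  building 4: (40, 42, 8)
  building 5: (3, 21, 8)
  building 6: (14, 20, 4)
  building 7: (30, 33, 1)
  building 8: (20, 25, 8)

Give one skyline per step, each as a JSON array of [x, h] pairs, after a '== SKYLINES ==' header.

== SKYLINES ==
[[40,8],[42,0]]
[[7,10],[20,0],[40,8],[42,0]]
[[7,10],[20,0],[30,8],[42,0]]
[[7,10],[20,0],[30,8],[42,0]]
[[3,8],[7,10],[20,8],[21,0],[30,8],[42,0]]
[[3,8],[7,10],[20,8],[21,0],[30,8],[42,0]]
[[3,8],[7,10],[20,8],[21,0],[30,8],[42,0]]
[[3,8],[7,10],[20,8],[25,0],[30,8],[42,0]]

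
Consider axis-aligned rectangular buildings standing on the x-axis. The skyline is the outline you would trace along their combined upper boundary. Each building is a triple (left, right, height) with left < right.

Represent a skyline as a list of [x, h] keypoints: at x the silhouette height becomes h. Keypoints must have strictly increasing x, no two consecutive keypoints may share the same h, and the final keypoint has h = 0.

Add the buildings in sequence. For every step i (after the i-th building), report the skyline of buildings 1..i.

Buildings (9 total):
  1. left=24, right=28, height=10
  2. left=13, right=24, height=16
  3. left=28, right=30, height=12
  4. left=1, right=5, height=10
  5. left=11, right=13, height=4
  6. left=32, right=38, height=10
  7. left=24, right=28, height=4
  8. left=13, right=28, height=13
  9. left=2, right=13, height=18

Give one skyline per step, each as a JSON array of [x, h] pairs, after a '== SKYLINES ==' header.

== SKYLINES ==
[[24,10],[28,0]]
[[13,16],[24,10],[28,0]]
[[13,16],[24,10],[28,12],[30,0]]
[[1,10],[5,0],[13,16],[24,10],[28,12],[30,0]]
[[1,10],[5,0],[11,4],[13,16],[24,10],[28,12],[30,0]]
[[1,10],[5,0],[11,4],[13,16],[24,10],[28,12],[30,0],[32,10],[38,0]]
[[1,10],[5,0],[11,4],[13,16],[24,10],[28,12],[30,0],[32,10],[38,0]]
[[1,10],[5,0],[11,4],[13,16],[24,13],[28,12],[30,0],[32,10],[38,0]]
[[1,10],[2,18],[13,16],[24,13],[28,12],[30,0],[32,10],[38,0]]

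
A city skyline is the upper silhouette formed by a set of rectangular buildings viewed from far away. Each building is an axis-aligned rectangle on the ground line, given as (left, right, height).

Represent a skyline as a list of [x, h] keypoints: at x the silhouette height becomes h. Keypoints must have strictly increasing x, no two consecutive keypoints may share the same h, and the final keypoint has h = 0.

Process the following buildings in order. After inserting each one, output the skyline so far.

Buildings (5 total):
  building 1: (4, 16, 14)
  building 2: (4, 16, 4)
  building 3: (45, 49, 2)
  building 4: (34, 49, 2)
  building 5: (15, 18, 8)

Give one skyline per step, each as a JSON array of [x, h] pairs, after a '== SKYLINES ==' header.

== SKYLINES ==
[[4,14],[16,0]]
[[4,14],[16,0]]
[[4,14],[16,0],[45,2],[49,0]]
[[4,14],[16,0],[34,2],[49,0]]
[[4,14],[16,8],[18,0],[34,2],[49,0]]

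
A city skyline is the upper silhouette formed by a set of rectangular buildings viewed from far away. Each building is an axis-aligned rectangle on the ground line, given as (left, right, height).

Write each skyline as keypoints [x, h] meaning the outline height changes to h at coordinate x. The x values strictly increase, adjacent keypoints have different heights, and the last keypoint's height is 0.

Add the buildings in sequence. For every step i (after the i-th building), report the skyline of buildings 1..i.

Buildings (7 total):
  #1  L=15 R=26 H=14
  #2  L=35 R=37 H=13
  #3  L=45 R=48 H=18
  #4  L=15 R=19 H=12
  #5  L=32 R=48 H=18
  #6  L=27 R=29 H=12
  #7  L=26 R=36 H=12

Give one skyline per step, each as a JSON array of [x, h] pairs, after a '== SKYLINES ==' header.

== SKYLINES ==
[[15,14],[26,0]]
[[15,14],[26,0],[35,13],[37,0]]
[[15,14],[26,0],[35,13],[37,0],[45,18],[48,0]]
[[15,14],[26,0],[35,13],[37,0],[45,18],[48,0]]
[[15,14],[26,0],[32,18],[48,0]]
[[15,14],[26,0],[27,12],[29,0],[32,18],[48,0]]
[[15,14],[26,12],[32,18],[48,0]]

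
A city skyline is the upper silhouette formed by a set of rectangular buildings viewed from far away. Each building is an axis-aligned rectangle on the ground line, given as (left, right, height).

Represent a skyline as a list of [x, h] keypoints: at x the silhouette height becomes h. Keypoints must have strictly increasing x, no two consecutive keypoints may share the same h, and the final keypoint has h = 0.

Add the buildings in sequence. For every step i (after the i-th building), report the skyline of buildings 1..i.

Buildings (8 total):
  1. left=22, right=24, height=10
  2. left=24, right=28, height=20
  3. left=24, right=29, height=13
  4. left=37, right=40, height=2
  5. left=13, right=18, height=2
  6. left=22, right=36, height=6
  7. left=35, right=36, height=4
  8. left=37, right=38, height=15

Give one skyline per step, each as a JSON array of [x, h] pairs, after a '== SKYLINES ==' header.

== SKYLINES ==
[[22,10],[24,0]]
[[22,10],[24,20],[28,0]]
[[22,10],[24,20],[28,13],[29,0]]
[[22,10],[24,20],[28,13],[29,0],[37,2],[40,0]]
[[13,2],[18,0],[22,10],[24,20],[28,13],[29,0],[37,2],[40,0]]
[[13,2],[18,0],[22,10],[24,20],[28,13],[29,6],[36,0],[37,2],[40,0]]
[[13,2],[18,0],[22,10],[24,20],[28,13],[29,6],[36,0],[37,2],[40,0]]
[[13,2],[18,0],[22,10],[24,20],[28,13],[29,6],[36,0],[37,15],[38,2],[40,0]]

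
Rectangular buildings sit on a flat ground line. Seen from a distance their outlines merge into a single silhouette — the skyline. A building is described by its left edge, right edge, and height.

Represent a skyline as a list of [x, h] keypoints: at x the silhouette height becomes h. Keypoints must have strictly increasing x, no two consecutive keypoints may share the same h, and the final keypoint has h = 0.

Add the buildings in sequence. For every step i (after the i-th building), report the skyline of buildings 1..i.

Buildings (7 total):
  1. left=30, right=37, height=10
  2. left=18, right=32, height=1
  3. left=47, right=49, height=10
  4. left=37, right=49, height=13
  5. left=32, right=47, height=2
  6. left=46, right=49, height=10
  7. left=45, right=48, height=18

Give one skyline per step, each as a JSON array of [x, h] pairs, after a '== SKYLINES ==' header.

== SKYLINES ==
[[30,10],[37,0]]
[[18,1],[30,10],[37,0]]
[[18,1],[30,10],[37,0],[47,10],[49,0]]
[[18,1],[30,10],[37,13],[49,0]]
[[18,1],[30,10],[37,13],[49,0]]
[[18,1],[30,10],[37,13],[49,0]]
[[18,1],[30,10],[37,13],[45,18],[48,13],[49,0]]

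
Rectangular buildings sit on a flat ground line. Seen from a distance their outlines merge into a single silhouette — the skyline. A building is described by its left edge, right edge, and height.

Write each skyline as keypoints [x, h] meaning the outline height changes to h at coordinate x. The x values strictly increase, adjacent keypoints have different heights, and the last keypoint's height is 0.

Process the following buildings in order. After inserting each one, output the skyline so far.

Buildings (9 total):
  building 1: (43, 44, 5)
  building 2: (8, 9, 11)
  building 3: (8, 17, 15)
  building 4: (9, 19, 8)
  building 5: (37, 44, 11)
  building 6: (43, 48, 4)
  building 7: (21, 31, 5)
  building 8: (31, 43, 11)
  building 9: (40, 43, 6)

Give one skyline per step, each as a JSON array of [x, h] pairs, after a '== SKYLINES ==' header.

== SKYLINES ==
[[43,5],[44,0]]
[[8,11],[9,0],[43,5],[44,0]]
[[8,15],[17,0],[43,5],[44,0]]
[[8,15],[17,8],[19,0],[43,5],[44,0]]
[[8,15],[17,8],[19,0],[37,11],[44,0]]
[[8,15],[17,8],[19,0],[37,11],[44,4],[48,0]]
[[8,15],[17,8],[19,0],[21,5],[31,0],[37,11],[44,4],[48,0]]
[[8,15],[17,8],[19,0],[21,5],[31,11],[44,4],[48,0]]
[[8,15],[17,8],[19,0],[21,5],[31,11],[44,4],[48,0]]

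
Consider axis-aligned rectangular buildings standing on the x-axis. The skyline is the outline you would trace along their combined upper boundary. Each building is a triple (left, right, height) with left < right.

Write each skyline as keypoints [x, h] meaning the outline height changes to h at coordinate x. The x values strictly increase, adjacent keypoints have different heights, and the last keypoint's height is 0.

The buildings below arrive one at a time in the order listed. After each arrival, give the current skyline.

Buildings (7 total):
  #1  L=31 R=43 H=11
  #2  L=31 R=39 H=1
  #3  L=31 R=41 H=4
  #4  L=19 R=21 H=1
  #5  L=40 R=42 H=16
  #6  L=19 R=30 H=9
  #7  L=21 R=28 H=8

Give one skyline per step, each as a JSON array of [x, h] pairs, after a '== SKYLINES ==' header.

== SKYLINES ==
[[31,11],[43,0]]
[[31,11],[43,0]]
[[31,11],[43,0]]
[[19,1],[21,0],[31,11],[43,0]]
[[19,1],[21,0],[31,11],[40,16],[42,11],[43,0]]
[[19,9],[30,0],[31,11],[40,16],[42,11],[43,0]]
[[19,9],[30,0],[31,11],[40,16],[42,11],[43,0]]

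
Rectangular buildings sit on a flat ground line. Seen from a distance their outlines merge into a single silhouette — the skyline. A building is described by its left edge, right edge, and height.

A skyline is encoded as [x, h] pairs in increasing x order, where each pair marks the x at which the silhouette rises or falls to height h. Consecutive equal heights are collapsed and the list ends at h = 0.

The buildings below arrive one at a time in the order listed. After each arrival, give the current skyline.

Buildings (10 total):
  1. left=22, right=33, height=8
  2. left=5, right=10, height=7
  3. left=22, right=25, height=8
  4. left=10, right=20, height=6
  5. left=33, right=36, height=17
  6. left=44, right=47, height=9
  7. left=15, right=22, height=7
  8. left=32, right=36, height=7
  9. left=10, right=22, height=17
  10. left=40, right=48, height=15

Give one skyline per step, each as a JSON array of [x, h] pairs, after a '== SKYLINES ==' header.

== SKYLINES ==
[[22,8],[33,0]]
[[5,7],[10,0],[22,8],[33,0]]
[[5,7],[10,0],[22,8],[33,0]]
[[5,7],[10,6],[20,0],[22,8],[33,0]]
[[5,7],[10,6],[20,0],[22,8],[33,17],[36,0]]
[[5,7],[10,6],[20,0],[22,8],[33,17],[36,0],[44,9],[47,0]]
[[5,7],[10,6],[15,7],[22,8],[33,17],[36,0],[44,9],[47,0]]
[[5,7],[10,6],[15,7],[22,8],[33,17],[36,0],[44,9],[47,0]]
[[5,7],[10,17],[22,8],[33,17],[36,0],[44,9],[47,0]]
[[5,7],[10,17],[22,8],[33,17],[36,0],[40,15],[48,0]]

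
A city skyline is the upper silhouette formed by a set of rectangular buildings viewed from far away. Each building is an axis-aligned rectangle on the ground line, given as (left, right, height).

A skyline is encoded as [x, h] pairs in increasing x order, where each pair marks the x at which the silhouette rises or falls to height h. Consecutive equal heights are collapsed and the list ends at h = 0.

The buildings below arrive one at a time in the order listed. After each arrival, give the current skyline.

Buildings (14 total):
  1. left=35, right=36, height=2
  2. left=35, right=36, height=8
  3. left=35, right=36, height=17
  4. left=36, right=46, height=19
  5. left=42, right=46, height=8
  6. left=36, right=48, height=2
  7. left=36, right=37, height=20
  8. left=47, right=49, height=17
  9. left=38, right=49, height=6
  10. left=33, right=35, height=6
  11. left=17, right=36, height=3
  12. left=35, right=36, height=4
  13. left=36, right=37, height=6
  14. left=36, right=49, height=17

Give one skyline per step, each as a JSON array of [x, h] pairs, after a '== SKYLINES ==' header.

== SKYLINES ==
[[35,2],[36,0]]
[[35,8],[36,0]]
[[35,17],[36,0]]
[[35,17],[36,19],[46,0]]
[[35,17],[36,19],[46,0]]
[[35,17],[36,19],[46,2],[48,0]]
[[35,17],[36,20],[37,19],[46,2],[48,0]]
[[35,17],[36,20],[37,19],[46,2],[47,17],[49,0]]
[[35,17],[36,20],[37,19],[46,6],[47,17],[49,0]]
[[33,6],[35,17],[36,20],[37,19],[46,6],[47,17],[49,0]]
[[17,3],[33,6],[35,17],[36,20],[37,19],[46,6],[47,17],[49,0]]
[[17,3],[33,6],[35,17],[36,20],[37,19],[46,6],[47,17],[49,0]]
[[17,3],[33,6],[35,17],[36,20],[37,19],[46,6],[47,17],[49,0]]
[[17,3],[33,6],[35,17],[36,20],[37,19],[46,17],[49,0]]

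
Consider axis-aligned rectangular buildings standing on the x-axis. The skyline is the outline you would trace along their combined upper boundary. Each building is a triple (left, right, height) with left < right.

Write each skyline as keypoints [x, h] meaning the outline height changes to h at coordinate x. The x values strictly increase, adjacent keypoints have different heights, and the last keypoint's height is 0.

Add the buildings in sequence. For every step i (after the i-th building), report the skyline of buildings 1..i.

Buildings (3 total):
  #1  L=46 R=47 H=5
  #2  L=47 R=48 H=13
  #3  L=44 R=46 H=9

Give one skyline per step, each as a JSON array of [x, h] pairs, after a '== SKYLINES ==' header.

== SKYLINES ==
[[46,5],[47,0]]
[[46,5],[47,13],[48,0]]
[[44,9],[46,5],[47,13],[48,0]]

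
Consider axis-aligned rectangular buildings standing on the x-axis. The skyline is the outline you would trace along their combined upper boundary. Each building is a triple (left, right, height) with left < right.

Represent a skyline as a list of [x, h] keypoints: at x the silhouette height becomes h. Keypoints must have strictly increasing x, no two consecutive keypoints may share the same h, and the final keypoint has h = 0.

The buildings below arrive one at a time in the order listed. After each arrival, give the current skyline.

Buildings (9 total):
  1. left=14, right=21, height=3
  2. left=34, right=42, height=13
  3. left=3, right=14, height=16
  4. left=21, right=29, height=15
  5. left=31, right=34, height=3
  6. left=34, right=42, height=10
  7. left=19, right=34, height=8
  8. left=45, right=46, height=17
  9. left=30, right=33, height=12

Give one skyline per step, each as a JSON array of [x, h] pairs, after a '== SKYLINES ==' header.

== SKYLINES ==
[[14,3],[21,0]]
[[14,3],[21,0],[34,13],[42,0]]
[[3,16],[14,3],[21,0],[34,13],[42,0]]
[[3,16],[14,3],[21,15],[29,0],[34,13],[42,0]]
[[3,16],[14,3],[21,15],[29,0],[31,3],[34,13],[42,0]]
[[3,16],[14,3],[21,15],[29,0],[31,3],[34,13],[42,0]]
[[3,16],[14,3],[19,8],[21,15],[29,8],[34,13],[42,0]]
[[3,16],[14,3],[19,8],[21,15],[29,8],[34,13],[42,0],[45,17],[46,0]]
[[3,16],[14,3],[19,8],[21,15],[29,8],[30,12],[33,8],[34,13],[42,0],[45,17],[46,0]]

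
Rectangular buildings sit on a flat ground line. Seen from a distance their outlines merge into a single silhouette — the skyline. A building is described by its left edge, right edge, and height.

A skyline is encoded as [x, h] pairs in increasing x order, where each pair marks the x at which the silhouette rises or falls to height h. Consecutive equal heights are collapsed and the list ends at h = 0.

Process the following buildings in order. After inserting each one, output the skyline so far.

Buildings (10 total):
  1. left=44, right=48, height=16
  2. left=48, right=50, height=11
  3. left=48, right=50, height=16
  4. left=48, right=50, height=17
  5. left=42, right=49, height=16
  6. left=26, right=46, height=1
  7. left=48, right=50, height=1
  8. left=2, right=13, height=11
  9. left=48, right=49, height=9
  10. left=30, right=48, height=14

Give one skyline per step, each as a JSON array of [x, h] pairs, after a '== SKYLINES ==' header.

== SKYLINES ==
[[44,16],[48,0]]
[[44,16],[48,11],[50,0]]
[[44,16],[50,0]]
[[44,16],[48,17],[50,0]]
[[42,16],[48,17],[50,0]]
[[26,1],[42,16],[48,17],[50,0]]
[[26,1],[42,16],[48,17],[50,0]]
[[2,11],[13,0],[26,1],[42,16],[48,17],[50,0]]
[[2,11],[13,0],[26,1],[42,16],[48,17],[50,0]]
[[2,11],[13,0],[26,1],[30,14],[42,16],[48,17],[50,0]]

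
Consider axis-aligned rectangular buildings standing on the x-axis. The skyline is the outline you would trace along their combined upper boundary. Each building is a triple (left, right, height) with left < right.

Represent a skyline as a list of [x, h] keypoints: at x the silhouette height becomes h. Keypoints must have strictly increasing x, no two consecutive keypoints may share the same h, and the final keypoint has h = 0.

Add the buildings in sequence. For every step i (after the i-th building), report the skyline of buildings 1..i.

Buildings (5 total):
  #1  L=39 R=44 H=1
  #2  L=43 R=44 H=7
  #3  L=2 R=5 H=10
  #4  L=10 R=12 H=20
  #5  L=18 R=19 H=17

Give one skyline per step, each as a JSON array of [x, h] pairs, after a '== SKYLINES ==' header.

== SKYLINES ==
[[39,1],[44,0]]
[[39,1],[43,7],[44,0]]
[[2,10],[5,0],[39,1],[43,7],[44,0]]
[[2,10],[5,0],[10,20],[12,0],[39,1],[43,7],[44,0]]
[[2,10],[5,0],[10,20],[12,0],[18,17],[19,0],[39,1],[43,7],[44,0]]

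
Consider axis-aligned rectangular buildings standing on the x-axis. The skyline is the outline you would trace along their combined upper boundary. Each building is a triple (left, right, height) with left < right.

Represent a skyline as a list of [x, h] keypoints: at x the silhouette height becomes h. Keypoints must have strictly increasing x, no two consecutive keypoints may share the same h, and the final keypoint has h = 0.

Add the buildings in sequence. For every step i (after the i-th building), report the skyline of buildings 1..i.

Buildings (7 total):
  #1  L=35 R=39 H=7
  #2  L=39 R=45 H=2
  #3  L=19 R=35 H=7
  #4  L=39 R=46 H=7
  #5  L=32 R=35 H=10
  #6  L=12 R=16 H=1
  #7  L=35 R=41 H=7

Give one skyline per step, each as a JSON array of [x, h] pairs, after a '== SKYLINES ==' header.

== SKYLINES ==
[[35,7],[39,0]]
[[35,7],[39,2],[45,0]]
[[19,7],[39,2],[45,0]]
[[19,7],[46,0]]
[[19,7],[32,10],[35,7],[46,0]]
[[12,1],[16,0],[19,7],[32,10],[35,7],[46,0]]
[[12,1],[16,0],[19,7],[32,10],[35,7],[46,0]]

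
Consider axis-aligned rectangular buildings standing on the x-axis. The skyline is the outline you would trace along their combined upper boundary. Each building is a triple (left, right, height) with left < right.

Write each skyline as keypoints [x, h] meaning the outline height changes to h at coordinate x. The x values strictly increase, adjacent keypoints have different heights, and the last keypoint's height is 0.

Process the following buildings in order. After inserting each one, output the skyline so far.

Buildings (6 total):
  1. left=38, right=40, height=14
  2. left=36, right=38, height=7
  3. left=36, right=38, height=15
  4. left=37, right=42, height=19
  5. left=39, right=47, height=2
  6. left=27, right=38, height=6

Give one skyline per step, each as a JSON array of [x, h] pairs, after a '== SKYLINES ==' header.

== SKYLINES ==
[[38,14],[40,0]]
[[36,7],[38,14],[40,0]]
[[36,15],[38,14],[40,0]]
[[36,15],[37,19],[42,0]]
[[36,15],[37,19],[42,2],[47,0]]
[[27,6],[36,15],[37,19],[42,2],[47,0]]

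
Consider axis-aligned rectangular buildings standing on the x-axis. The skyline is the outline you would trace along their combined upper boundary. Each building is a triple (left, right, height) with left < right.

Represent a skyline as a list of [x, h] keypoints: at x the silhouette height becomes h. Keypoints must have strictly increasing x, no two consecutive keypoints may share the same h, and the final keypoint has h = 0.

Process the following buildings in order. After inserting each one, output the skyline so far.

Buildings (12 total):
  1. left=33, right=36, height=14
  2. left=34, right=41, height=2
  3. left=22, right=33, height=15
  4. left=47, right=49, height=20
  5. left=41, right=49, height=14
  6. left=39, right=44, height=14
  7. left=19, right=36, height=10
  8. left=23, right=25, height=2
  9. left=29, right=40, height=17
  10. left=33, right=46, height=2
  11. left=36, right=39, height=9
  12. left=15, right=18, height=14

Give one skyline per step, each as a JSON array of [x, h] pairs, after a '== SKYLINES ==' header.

== SKYLINES ==
[[33,14],[36,0]]
[[33,14],[36,2],[41,0]]
[[22,15],[33,14],[36,2],[41,0]]
[[22,15],[33,14],[36,2],[41,0],[47,20],[49,0]]
[[22,15],[33,14],[36,2],[41,14],[47,20],[49,0]]
[[22,15],[33,14],[36,2],[39,14],[47,20],[49,0]]
[[19,10],[22,15],[33,14],[36,2],[39,14],[47,20],[49,0]]
[[19,10],[22,15],[33,14],[36,2],[39,14],[47,20],[49,0]]
[[19,10],[22,15],[29,17],[40,14],[47,20],[49,0]]
[[19,10],[22,15],[29,17],[40,14],[47,20],[49,0]]
[[19,10],[22,15],[29,17],[40,14],[47,20],[49,0]]
[[15,14],[18,0],[19,10],[22,15],[29,17],[40,14],[47,20],[49,0]]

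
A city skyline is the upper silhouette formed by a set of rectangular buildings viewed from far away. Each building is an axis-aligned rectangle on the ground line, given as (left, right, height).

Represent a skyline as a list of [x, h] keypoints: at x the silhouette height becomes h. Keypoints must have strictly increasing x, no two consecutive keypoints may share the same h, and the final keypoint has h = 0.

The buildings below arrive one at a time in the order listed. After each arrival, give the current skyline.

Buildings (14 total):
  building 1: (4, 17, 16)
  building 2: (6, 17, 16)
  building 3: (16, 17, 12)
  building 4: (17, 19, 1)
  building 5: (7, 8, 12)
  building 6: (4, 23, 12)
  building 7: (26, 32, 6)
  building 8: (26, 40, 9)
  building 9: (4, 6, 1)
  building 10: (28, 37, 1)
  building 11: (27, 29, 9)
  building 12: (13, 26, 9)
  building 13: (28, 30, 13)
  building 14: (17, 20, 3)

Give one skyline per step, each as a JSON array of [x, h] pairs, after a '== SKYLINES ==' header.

== SKYLINES ==
[[4,16],[17,0]]
[[4,16],[17,0]]
[[4,16],[17,0]]
[[4,16],[17,1],[19,0]]
[[4,16],[17,1],[19,0]]
[[4,16],[17,12],[23,0]]
[[4,16],[17,12],[23,0],[26,6],[32,0]]
[[4,16],[17,12],[23,0],[26,9],[40,0]]
[[4,16],[17,12],[23,0],[26,9],[40,0]]
[[4,16],[17,12],[23,0],[26,9],[40,0]]
[[4,16],[17,12],[23,0],[26,9],[40,0]]
[[4,16],[17,12],[23,9],[40,0]]
[[4,16],[17,12],[23,9],[28,13],[30,9],[40,0]]
[[4,16],[17,12],[23,9],[28,13],[30,9],[40,0]]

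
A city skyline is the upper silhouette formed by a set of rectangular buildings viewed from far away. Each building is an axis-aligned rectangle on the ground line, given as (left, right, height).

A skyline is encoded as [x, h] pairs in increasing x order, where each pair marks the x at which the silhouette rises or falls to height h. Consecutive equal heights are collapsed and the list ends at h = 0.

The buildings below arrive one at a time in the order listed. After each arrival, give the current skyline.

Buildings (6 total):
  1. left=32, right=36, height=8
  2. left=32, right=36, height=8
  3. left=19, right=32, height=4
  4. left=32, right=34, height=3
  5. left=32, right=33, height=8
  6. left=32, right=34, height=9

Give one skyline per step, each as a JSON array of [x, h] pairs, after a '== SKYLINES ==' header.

== SKYLINES ==
[[32,8],[36,0]]
[[32,8],[36,0]]
[[19,4],[32,8],[36,0]]
[[19,4],[32,8],[36,0]]
[[19,4],[32,8],[36,0]]
[[19,4],[32,9],[34,8],[36,0]]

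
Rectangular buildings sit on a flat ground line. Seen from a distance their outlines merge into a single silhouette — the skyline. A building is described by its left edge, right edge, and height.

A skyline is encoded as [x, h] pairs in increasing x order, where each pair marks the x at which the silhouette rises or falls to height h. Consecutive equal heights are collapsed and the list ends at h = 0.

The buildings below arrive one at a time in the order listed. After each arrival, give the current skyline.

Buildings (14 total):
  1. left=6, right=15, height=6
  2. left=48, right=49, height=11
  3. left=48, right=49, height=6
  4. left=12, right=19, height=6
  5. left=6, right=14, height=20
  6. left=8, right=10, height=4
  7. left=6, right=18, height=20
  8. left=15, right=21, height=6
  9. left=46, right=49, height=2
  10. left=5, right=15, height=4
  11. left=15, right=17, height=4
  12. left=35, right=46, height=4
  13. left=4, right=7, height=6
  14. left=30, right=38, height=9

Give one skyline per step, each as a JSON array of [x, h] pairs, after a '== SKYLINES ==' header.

== SKYLINES ==
[[6,6],[15,0]]
[[6,6],[15,0],[48,11],[49,0]]
[[6,6],[15,0],[48,11],[49,0]]
[[6,6],[19,0],[48,11],[49,0]]
[[6,20],[14,6],[19,0],[48,11],[49,0]]
[[6,20],[14,6],[19,0],[48,11],[49,0]]
[[6,20],[18,6],[19,0],[48,11],[49,0]]
[[6,20],[18,6],[21,0],[48,11],[49,0]]
[[6,20],[18,6],[21,0],[46,2],[48,11],[49,0]]
[[5,4],[6,20],[18,6],[21,0],[46,2],[48,11],[49,0]]
[[5,4],[6,20],[18,6],[21,0],[46,2],[48,11],[49,0]]
[[5,4],[6,20],[18,6],[21,0],[35,4],[46,2],[48,11],[49,0]]
[[4,6],[6,20],[18,6],[21,0],[35,4],[46,2],[48,11],[49,0]]
[[4,6],[6,20],[18,6],[21,0],[30,9],[38,4],[46,2],[48,11],[49,0]]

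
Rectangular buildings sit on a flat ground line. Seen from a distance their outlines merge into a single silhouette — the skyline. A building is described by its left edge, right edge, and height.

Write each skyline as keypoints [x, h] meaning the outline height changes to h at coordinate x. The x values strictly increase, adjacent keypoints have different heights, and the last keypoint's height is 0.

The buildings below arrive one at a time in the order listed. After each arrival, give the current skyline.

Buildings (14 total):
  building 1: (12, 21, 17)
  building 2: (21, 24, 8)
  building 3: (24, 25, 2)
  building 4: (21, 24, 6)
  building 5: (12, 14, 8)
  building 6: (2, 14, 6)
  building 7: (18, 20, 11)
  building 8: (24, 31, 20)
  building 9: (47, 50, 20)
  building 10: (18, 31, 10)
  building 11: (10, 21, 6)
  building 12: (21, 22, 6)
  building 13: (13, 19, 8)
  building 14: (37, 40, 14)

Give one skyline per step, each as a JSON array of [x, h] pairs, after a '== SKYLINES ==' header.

== SKYLINES ==
[[12,17],[21,0]]
[[12,17],[21,8],[24,0]]
[[12,17],[21,8],[24,2],[25,0]]
[[12,17],[21,8],[24,2],[25,0]]
[[12,17],[21,8],[24,2],[25,0]]
[[2,6],[12,17],[21,8],[24,2],[25,0]]
[[2,6],[12,17],[21,8],[24,2],[25,0]]
[[2,6],[12,17],[21,8],[24,20],[31,0]]
[[2,6],[12,17],[21,8],[24,20],[31,0],[47,20],[50,0]]
[[2,6],[12,17],[21,10],[24,20],[31,0],[47,20],[50,0]]
[[2,6],[12,17],[21,10],[24,20],[31,0],[47,20],[50,0]]
[[2,6],[12,17],[21,10],[24,20],[31,0],[47,20],[50,0]]
[[2,6],[12,17],[21,10],[24,20],[31,0],[47,20],[50,0]]
[[2,6],[12,17],[21,10],[24,20],[31,0],[37,14],[40,0],[47,20],[50,0]]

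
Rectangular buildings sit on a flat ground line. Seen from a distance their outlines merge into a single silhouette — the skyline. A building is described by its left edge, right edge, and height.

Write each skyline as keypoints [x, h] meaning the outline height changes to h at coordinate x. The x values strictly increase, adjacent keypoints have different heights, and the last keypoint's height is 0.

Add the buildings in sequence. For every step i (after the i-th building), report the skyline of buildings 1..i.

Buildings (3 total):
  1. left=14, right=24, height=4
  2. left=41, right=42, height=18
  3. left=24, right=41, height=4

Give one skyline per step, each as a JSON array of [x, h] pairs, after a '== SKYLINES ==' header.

== SKYLINES ==
[[14,4],[24,0]]
[[14,4],[24,0],[41,18],[42,0]]
[[14,4],[41,18],[42,0]]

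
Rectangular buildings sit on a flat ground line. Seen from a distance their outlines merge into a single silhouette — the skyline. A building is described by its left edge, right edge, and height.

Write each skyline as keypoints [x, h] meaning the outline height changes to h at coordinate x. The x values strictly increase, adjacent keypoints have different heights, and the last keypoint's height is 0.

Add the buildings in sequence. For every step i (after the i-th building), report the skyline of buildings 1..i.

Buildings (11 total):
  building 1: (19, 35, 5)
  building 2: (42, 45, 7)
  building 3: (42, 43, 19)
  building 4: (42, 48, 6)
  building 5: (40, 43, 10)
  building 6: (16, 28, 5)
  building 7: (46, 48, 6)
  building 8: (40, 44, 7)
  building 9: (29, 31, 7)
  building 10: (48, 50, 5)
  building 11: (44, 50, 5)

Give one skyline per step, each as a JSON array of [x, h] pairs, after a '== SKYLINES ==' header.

== SKYLINES ==
[[19,5],[35,0]]
[[19,5],[35,0],[42,7],[45,0]]
[[19,5],[35,0],[42,19],[43,7],[45,0]]
[[19,5],[35,0],[42,19],[43,7],[45,6],[48,0]]
[[19,5],[35,0],[40,10],[42,19],[43,7],[45,6],[48,0]]
[[16,5],[35,0],[40,10],[42,19],[43,7],[45,6],[48,0]]
[[16,5],[35,0],[40,10],[42,19],[43,7],[45,6],[48,0]]
[[16,5],[35,0],[40,10],[42,19],[43,7],[45,6],[48,0]]
[[16,5],[29,7],[31,5],[35,0],[40,10],[42,19],[43,7],[45,6],[48,0]]
[[16,5],[29,7],[31,5],[35,0],[40,10],[42,19],[43,7],[45,6],[48,5],[50,0]]
[[16,5],[29,7],[31,5],[35,0],[40,10],[42,19],[43,7],[45,6],[48,5],[50,0]]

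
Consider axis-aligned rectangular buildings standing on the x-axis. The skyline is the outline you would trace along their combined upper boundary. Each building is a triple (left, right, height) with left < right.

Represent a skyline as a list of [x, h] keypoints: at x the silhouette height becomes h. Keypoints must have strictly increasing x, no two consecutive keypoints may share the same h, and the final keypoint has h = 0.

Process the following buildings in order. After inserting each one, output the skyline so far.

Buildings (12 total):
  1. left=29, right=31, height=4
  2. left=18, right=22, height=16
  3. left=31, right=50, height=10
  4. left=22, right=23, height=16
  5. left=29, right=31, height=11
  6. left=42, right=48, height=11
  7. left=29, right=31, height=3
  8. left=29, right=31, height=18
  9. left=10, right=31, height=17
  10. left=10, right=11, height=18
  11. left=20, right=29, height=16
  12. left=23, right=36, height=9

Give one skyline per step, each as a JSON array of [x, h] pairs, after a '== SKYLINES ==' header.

== SKYLINES ==
[[29,4],[31,0]]
[[18,16],[22,0],[29,4],[31,0]]
[[18,16],[22,0],[29,4],[31,10],[50,0]]
[[18,16],[23,0],[29,4],[31,10],[50,0]]
[[18,16],[23,0],[29,11],[31,10],[50,0]]
[[18,16],[23,0],[29,11],[31,10],[42,11],[48,10],[50,0]]
[[18,16],[23,0],[29,11],[31,10],[42,11],[48,10],[50,0]]
[[18,16],[23,0],[29,18],[31,10],[42,11],[48,10],[50,0]]
[[10,17],[29,18],[31,10],[42,11],[48,10],[50,0]]
[[10,18],[11,17],[29,18],[31,10],[42,11],[48,10],[50,0]]
[[10,18],[11,17],[29,18],[31,10],[42,11],[48,10],[50,0]]
[[10,18],[11,17],[29,18],[31,10],[42,11],[48,10],[50,0]]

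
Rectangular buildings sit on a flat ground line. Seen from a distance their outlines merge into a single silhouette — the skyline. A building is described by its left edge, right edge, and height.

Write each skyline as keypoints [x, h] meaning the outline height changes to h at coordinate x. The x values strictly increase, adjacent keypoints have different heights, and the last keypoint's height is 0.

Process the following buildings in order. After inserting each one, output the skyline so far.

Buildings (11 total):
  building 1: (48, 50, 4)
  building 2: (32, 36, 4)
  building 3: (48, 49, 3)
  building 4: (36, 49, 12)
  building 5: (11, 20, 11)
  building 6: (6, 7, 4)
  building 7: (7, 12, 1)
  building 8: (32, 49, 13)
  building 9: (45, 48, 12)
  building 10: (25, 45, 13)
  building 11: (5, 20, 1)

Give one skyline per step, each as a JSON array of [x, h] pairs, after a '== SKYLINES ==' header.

== SKYLINES ==
[[48,4],[50,0]]
[[32,4],[36,0],[48,4],[50,0]]
[[32,4],[36,0],[48,4],[50,0]]
[[32,4],[36,12],[49,4],[50,0]]
[[11,11],[20,0],[32,4],[36,12],[49,4],[50,0]]
[[6,4],[7,0],[11,11],[20,0],[32,4],[36,12],[49,4],[50,0]]
[[6,4],[7,1],[11,11],[20,0],[32,4],[36,12],[49,4],[50,0]]
[[6,4],[7,1],[11,11],[20,0],[32,13],[49,4],[50,0]]
[[6,4],[7,1],[11,11],[20,0],[32,13],[49,4],[50,0]]
[[6,4],[7,1],[11,11],[20,0],[25,13],[49,4],[50,0]]
[[5,1],[6,4],[7,1],[11,11],[20,0],[25,13],[49,4],[50,0]]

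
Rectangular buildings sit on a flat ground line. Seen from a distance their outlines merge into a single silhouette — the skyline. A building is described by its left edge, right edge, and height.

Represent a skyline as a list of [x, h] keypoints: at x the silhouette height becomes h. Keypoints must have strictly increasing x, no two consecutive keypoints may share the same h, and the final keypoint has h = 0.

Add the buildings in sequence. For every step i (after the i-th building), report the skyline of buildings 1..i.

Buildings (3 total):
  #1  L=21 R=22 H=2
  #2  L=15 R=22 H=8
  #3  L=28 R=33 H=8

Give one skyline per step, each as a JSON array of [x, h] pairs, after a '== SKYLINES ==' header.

== SKYLINES ==
[[21,2],[22,0]]
[[15,8],[22,0]]
[[15,8],[22,0],[28,8],[33,0]]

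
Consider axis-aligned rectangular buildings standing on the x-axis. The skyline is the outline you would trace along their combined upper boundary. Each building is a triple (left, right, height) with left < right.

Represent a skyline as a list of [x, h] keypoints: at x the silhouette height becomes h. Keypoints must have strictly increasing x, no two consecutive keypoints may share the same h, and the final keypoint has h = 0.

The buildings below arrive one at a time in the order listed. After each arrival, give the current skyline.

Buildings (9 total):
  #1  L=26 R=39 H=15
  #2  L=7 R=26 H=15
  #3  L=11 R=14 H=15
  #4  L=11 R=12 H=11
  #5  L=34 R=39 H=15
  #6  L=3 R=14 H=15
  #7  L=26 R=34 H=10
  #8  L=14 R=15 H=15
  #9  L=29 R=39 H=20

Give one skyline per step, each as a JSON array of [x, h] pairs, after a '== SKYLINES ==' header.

== SKYLINES ==
[[26,15],[39,0]]
[[7,15],[39,0]]
[[7,15],[39,0]]
[[7,15],[39,0]]
[[7,15],[39,0]]
[[3,15],[39,0]]
[[3,15],[39,0]]
[[3,15],[39,0]]
[[3,15],[29,20],[39,0]]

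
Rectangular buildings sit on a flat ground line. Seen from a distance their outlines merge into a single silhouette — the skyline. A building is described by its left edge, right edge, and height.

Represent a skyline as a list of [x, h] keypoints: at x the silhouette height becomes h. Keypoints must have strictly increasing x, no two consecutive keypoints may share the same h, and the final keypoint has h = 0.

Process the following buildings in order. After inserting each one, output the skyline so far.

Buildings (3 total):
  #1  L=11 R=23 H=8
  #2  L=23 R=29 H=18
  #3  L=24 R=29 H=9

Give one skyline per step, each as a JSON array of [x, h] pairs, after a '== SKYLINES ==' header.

== SKYLINES ==
[[11,8],[23,0]]
[[11,8],[23,18],[29,0]]
[[11,8],[23,18],[29,0]]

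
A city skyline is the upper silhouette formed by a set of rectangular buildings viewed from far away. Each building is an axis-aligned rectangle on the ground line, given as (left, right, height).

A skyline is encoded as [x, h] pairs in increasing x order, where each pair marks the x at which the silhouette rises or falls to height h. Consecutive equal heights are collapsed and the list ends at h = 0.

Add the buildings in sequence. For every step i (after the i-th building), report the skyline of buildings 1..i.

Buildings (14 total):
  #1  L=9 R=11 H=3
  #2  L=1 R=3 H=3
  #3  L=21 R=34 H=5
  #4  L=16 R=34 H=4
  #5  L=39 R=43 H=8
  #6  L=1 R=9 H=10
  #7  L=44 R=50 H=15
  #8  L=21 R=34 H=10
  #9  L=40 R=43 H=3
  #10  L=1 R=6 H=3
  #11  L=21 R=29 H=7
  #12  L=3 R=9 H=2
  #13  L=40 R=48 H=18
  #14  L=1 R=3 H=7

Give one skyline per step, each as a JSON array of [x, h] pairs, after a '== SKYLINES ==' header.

== SKYLINES ==
[[9,3],[11,0]]
[[1,3],[3,0],[9,3],[11,0]]
[[1,3],[3,0],[9,3],[11,0],[21,5],[34,0]]
[[1,3],[3,0],[9,3],[11,0],[16,4],[21,5],[34,0]]
[[1,3],[3,0],[9,3],[11,0],[16,4],[21,5],[34,0],[39,8],[43,0]]
[[1,10],[9,3],[11,0],[16,4],[21,5],[34,0],[39,8],[43,0]]
[[1,10],[9,3],[11,0],[16,4],[21,5],[34,0],[39,8],[43,0],[44,15],[50,0]]
[[1,10],[9,3],[11,0],[16,4],[21,10],[34,0],[39,8],[43,0],[44,15],[50,0]]
[[1,10],[9,3],[11,0],[16,4],[21,10],[34,0],[39,8],[43,0],[44,15],[50,0]]
[[1,10],[9,3],[11,0],[16,4],[21,10],[34,0],[39,8],[43,0],[44,15],[50,0]]
[[1,10],[9,3],[11,0],[16,4],[21,10],[34,0],[39,8],[43,0],[44,15],[50,0]]
[[1,10],[9,3],[11,0],[16,4],[21,10],[34,0],[39,8],[43,0],[44,15],[50,0]]
[[1,10],[9,3],[11,0],[16,4],[21,10],[34,0],[39,8],[40,18],[48,15],[50,0]]
[[1,10],[9,3],[11,0],[16,4],[21,10],[34,0],[39,8],[40,18],[48,15],[50,0]]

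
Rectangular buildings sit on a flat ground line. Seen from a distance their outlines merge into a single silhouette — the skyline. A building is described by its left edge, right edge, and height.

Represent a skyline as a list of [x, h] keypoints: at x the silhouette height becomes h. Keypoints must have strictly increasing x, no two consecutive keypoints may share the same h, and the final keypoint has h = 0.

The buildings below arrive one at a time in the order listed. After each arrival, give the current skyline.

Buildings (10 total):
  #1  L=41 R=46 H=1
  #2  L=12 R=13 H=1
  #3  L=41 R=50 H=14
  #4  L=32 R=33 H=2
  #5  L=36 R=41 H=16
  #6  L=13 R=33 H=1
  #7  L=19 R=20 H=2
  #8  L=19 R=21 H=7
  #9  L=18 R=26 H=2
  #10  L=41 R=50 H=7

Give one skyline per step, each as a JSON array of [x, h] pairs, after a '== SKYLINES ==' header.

== SKYLINES ==
[[41,1],[46,0]]
[[12,1],[13,0],[41,1],[46,0]]
[[12,1],[13,0],[41,14],[50,0]]
[[12,1],[13,0],[32,2],[33,0],[41,14],[50,0]]
[[12,1],[13,0],[32,2],[33,0],[36,16],[41,14],[50,0]]
[[12,1],[32,2],[33,0],[36,16],[41,14],[50,0]]
[[12,1],[19,2],[20,1],[32,2],[33,0],[36,16],[41,14],[50,0]]
[[12,1],[19,7],[21,1],[32,2],[33,0],[36,16],[41,14],[50,0]]
[[12,1],[18,2],[19,7],[21,2],[26,1],[32,2],[33,0],[36,16],[41,14],[50,0]]
[[12,1],[18,2],[19,7],[21,2],[26,1],[32,2],[33,0],[36,16],[41,14],[50,0]]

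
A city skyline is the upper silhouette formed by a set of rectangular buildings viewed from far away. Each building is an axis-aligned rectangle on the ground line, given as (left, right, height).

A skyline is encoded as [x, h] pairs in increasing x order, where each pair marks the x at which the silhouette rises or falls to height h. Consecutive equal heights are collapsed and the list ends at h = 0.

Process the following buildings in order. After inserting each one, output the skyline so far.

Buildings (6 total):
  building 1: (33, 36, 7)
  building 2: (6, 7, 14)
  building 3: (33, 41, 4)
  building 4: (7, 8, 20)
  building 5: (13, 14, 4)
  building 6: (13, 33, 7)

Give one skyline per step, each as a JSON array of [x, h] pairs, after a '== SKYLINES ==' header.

== SKYLINES ==
[[33,7],[36,0]]
[[6,14],[7,0],[33,7],[36,0]]
[[6,14],[7,0],[33,7],[36,4],[41,0]]
[[6,14],[7,20],[8,0],[33,7],[36,4],[41,0]]
[[6,14],[7,20],[8,0],[13,4],[14,0],[33,7],[36,4],[41,0]]
[[6,14],[7,20],[8,0],[13,7],[36,4],[41,0]]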